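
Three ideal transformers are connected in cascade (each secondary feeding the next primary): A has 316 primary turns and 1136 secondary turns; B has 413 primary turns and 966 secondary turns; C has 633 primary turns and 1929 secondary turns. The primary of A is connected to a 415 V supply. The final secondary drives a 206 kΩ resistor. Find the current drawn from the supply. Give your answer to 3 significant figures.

I_supply ≈ 1.32 A

After A: V = 415.00 × 1136/316 = 1491.9 V.
After B: V = 1491.9 × 966/413 = 3489.5 V.
After C: V = 3489.5 × 1929/633 = 10634 V.
I_load = 10634/206000 = 0.051621 A, so P_out = 10634 × 0.051621 = 548.94 W.
All ideal ⇒ P_in = P_out, so I_supply = 548.94/415 = 1.32 A.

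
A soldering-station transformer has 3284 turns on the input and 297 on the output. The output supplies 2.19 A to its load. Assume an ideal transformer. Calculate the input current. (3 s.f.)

For an ideal transformer I_in/I_out = N_out/N_in, so I_in = 2.19 × 297/3284 = 0.198 A.

I_in ≈ 0.198 A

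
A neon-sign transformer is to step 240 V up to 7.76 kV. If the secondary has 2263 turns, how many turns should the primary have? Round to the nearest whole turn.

N_p = 70 turns

N_p/N_s = V_p/V_s, so N_p = 2263 × 240/7760 = 70.0 ≈ 70 turns.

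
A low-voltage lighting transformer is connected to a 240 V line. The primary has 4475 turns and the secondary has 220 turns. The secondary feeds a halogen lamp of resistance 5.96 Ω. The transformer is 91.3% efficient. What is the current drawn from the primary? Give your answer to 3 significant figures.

V_s = 240 × 220/4475 = 11.799 V.
I_s = V_s/R = 11.799/5.96 = 1.9797 A.
P_out = V_s I_s = 11.799 × 1.9797 = 23.358 W.
P_in = P_out/η = 23.358/0.913 = 25.584 W.
I_p = P_in/V_p = 25.584/240 = 0.107 A.

I_p ≈ 0.107 A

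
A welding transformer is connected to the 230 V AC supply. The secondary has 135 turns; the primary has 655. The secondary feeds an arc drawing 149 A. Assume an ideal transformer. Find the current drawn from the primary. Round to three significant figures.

For an ideal transformer I_p N_p = I_s N_s, so I_p = 149 × 135/655 = 30.7 A.

I_p ≈ 30.7 A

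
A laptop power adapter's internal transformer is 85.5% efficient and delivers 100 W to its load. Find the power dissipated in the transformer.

P_loss ≈ 17.0 W

P_in = P_out/η = 100/0.855 = 116.959 W.
P_loss = P_in − P_out = 116.959 − 100 = 17.0 W.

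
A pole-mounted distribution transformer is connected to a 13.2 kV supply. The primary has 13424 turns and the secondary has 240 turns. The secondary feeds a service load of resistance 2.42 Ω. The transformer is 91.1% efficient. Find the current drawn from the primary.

V_s = 13200 × 240/13424 = 236.00 V.
I_s = V_s/R = 236.00/2.42 = 97.519 A.
P_out = V_s I_s = 236.00 × 97.519 = 23014 W.
P_in = P_out/η = 23014/0.911 = 25262 W.
I_p = P_in/V_p = 25262/13200 = 1.91 A.

I_p ≈ 1.91 A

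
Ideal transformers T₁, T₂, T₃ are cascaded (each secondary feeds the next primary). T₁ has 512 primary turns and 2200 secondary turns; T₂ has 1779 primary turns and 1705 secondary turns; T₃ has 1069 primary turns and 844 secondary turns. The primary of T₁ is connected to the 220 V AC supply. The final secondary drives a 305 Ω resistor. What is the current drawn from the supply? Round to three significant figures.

I_supply ≈ 7.63 A

After T₁: V = 220.00 × 2200/512 = 945.31 V.
After T₂: V = 945.31 × 1705/1779 = 905.99 V.
After T₃: V = 905.99 × 844/1069 = 715.30 V.
I_load = 715.30/305 = 2.3452 A, so P_out = 715.30 × 2.3452 = 1677.6 W.
All ideal ⇒ P_in = P_out, so I_supply = 1677.6/220 = 7.63 A.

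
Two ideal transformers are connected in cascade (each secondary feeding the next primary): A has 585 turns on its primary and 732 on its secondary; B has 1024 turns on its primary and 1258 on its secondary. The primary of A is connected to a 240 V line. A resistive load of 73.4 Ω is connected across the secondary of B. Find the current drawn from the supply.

I_supply ≈ 7.73 A

After A: V = 240.00 × 732/585 = 300.31 V.
After B: V = 300.31 × 1258/1024 = 368.93 V.
I_load = 368.93/73.4 = 5.0263 A, so P_out = 368.93 × 5.0263 = 1854.4 W.
All ideal ⇒ P_in = P_out, so I_supply = 1854.4/240 = 7.73 A.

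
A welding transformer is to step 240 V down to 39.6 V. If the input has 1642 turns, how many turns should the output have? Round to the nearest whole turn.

N_out/N_in = V_out/V_in, so N_out = 1642 × 39.6/240 = 270.9 ≈ 271 turns.

N_out = 271 turns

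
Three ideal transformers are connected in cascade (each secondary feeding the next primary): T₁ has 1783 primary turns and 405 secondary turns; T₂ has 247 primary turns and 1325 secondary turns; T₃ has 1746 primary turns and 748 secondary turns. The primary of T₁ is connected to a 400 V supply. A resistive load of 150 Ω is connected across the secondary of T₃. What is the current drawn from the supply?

Secondary of T₁: V = 400.00 × 405/1783 = 90.858 V.
Secondary of T₂: V = 90.858 × 1325/247 = 487.40 V.
Secondary of T₃: V = 487.40 × 748/1746 = 208.80 V.
I_load = 208.80/150 = 1.3920 A, so P_out = 208.80 × 1.3920 = 290.66 W.
All ideal ⇒ P_in = P_out, so I_supply = 290.66/400 = 0.727 A.

I_supply ≈ 0.727 A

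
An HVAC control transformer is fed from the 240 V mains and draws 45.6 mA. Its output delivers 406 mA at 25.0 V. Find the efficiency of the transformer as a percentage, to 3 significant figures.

η ≈ 92.7%

P_in = 240 × 0.0456 = 10.9440 W.
P_out = 25.0 × 0.406 = 10.1500 W.
η = P_out/P_in = 10.1500/10.9440 = 0.927.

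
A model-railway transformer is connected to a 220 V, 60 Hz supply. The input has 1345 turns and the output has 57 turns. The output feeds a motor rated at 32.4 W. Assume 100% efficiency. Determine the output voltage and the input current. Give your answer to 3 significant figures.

V_out = V_in × N_out/N_in = 220 × 57/1345 = 9.3234 V.
I_out = P/V_out = 32.4/9.3234 = 3.4751 A.
I_in = I_out × N_out/N_in = 3.4751 × 57/1345 = 0.147 A.

V_out ≈ 9.32 V, I_in ≈ 0.147 A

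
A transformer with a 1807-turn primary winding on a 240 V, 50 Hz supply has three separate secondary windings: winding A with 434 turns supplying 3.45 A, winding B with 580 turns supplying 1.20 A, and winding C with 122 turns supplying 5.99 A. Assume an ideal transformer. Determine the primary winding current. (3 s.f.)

I_p ≈ 1.62 A

V_A = 240 × 434/1807 = 57.643 V; V_B = 240 × 580/1807 = 77.034 V; V_C = 240 × 122/1807 = 16.204 V.
P_out = V_A I_A + V_B I_B + V_C I_C = 57.643×3.45 + 77.034×1.20 + 16.204×5.99 = 198.87 + 92.441 + 97.060 = 388.37 W.
Ideal ⇒ P_in = P_out, so I_p = P_out/V_p = 388.37/240 = 1.62 A.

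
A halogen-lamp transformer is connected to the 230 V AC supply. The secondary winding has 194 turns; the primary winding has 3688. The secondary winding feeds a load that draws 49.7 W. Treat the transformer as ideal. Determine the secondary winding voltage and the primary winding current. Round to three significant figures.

V_s = V_p × N_s/N_p = 230 × 194/3688 = 12.099 V.
I_s = P/V_s = 49.7/12.099 = 4.1079 A.
I_p = I_s × N_s/N_p = 4.1079 × 194/3688 = 0.216 A.

V_s ≈ 12.1 V, I_p ≈ 0.216 A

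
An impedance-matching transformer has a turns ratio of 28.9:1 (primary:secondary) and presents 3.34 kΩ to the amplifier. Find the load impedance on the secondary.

Z_s ≈ 4.00 Ω

Z_s = Z_p/(N_p/N_s)² = 3340/28.9² = 4.00 Ω.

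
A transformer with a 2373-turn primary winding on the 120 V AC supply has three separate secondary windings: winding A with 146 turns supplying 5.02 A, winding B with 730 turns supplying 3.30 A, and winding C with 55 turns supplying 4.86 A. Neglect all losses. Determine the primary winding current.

V_A = 120 × 146/2373 = 7.3831 V; V_B = 120 × 730/2373 = 36.915 V; V_C = 120 × 55/2373 = 2.7813 V.
P_out = V_A I_A + V_B I_B + V_C I_C = 7.3831×5.02 + 36.915×3.30 + 2.7813×4.86 = 37.063 + 121.82 + 13.517 = 172.40 W.
Ideal ⇒ P_in = P_out, so I_p = P_out/V_p = 172.40/120 = 1.44 A.

I_p ≈ 1.44 A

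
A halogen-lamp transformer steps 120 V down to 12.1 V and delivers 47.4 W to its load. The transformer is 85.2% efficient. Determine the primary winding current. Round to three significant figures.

P_in = P_out/η = 47.4/0.852 = 55.634 W.
I_p = P_in/V_p = 55.634/120 = 0.464 A.

I_p ≈ 0.464 A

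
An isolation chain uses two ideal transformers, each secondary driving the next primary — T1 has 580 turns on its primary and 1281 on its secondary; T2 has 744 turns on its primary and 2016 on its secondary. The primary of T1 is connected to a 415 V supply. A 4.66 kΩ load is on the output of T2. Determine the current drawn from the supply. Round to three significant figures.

I_supply ≈ 3.19 A

After T1: V = 415.00 × 1281/580 = 916.58 V.
After T2: V = 916.58 × 2016/744 = 2483.6 V.
I_load = 2483.6/4660 = 0.53297 A, so P_out = 2483.6 × 0.53297 = 1323.7 W.
All ideal ⇒ P_in = P_out, so I_supply = 1323.7/415 = 3.19 A.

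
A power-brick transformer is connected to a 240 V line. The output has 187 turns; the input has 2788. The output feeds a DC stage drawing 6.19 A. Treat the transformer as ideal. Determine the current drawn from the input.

I_in ≈ 0.415 A

For an ideal transformer I_in N_in = I_out N_out, so I_in = 6.19 × 187/2788 = 0.415 A.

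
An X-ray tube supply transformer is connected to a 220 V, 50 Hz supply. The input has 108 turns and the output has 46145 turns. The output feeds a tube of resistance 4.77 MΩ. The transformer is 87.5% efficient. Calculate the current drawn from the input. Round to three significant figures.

V_out = 220 × 46145/108 = 93999 V.
I_out = V_out/R = 93999/(4.77×10^6) = 0.019706 A.
P_out = V_out I_out = 93999 × 0.019706 = 1852.4 W.
P_in = P_out/η = 1852.4/0.875 = 2117.0 W.
I_in = P_in/V_in = 2117.0/220 = 9.62 A.

I_in ≈ 9.62 A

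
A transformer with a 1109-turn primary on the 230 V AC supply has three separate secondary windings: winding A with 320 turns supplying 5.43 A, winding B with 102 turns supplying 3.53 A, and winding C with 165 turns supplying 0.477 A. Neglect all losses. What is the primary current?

V_A = 230 × 320/1109 = 66.366 V; V_B = 230 × 102/1109 = 21.154 V; V_C = 230 × 165/1109 = 34.220 V.
P_out = V_A I_A + V_B I_B + V_C I_C = 66.366×5.43 + 21.154×3.53 + 34.220×0.477 = 360.37 + 74.674 + 16.323 = 451.37 W.
Ideal ⇒ P_in = P_out, so I_p = P_out/V_p = 451.37/230 = 1.96 A.

I_p ≈ 1.96 A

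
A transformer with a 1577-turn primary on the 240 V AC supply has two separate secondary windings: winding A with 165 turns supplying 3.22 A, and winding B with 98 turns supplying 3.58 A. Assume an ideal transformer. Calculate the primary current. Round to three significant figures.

I_p ≈ 0.559 A

V_A = 240 × 165/1577 = 25.111 V; V_B = 240 × 98/1577 = 14.914 V.
P_out = V_A I_A + V_B I_B = 25.111×3.22 + 14.914×3.58 = 80.857 + 53.394 = 134.25 W.
Ideal ⇒ P_in = P_out, so I_p = P_out/V_p = 134.25/240 = 0.559 A.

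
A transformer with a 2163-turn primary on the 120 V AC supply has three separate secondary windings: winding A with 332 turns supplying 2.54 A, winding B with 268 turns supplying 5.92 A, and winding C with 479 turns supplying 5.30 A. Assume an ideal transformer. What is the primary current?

V_A = 120 × 332/2163 = 18.419 V; V_B = 120 × 268/2163 = 14.868 V; V_C = 120 × 479/2163 = 26.574 V.
P_out = V_A I_A + V_B I_B + V_C I_C = 18.419×2.54 + 14.868×5.92 + 26.574×5.30 = 46.784 + 88.020 + 140.84 = 275.65 W.
Ideal ⇒ P_in = P_out, so I_p = P_out/V_p = 275.65/120 = 2.30 A.

I_p ≈ 2.30 A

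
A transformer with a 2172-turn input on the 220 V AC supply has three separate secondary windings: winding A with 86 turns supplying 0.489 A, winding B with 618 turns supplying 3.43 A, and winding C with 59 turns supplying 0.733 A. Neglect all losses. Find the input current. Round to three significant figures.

I_in ≈ 1.02 A

V_A = 220 × 86/2172 = 8.7109 V; V_B = 220 × 618/2172 = 62.597 V; V_C = 220 × 59/2172 = 5.9761 V.
P_out = V_A I_A + V_B I_B + V_C I_C = 8.7109×0.489 + 62.597×3.43 + 5.9761×0.733 = 4.2596 + 214.71 + 4.3805 = 223.35 W.
Ideal ⇒ P_in = P_out, so I_in = P_out/V_in = 223.35/220 = 1.02 A.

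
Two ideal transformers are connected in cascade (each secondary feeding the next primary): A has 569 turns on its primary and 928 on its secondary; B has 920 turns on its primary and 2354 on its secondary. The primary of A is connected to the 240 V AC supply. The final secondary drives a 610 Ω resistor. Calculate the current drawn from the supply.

I_supply ≈ 6.85 A

After A: V = 240.00 × 928/569 = 391.42 V.
After B: V = 391.42 × 2354/920 = 1001.5 V.
I_load = 1001.5/610 = 1.6419 A, so P_out = 1001.5 × 1.6419 = 1644.4 W.
All ideal ⇒ P_in = P_out, so I_supply = 1644.4/240 = 6.85 A.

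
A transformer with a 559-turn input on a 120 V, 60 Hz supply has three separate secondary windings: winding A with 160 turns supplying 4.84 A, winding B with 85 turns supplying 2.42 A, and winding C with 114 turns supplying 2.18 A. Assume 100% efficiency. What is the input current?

V_A = 120 × 160/559 = 34.347 V; V_B = 120 × 85/559 = 18.247 V; V_C = 120 × 114/559 = 24.472 V.
P_out = V_A I_A + V_B I_B + V_C I_C = 34.347×4.84 + 18.247×2.42 + 24.472×2.18 = 166.24 + 44.157 + 53.350 = 263.75 W.
Ideal ⇒ P_in = P_out, so I_in = P_out/V_in = 263.75/120 = 2.20 A.

I_in ≈ 2.20 A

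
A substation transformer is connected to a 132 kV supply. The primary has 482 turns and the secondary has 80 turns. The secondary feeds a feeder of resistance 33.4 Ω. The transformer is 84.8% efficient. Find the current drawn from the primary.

V_s = 132000 × 80/482 = 21909 V.
I_s = V_s/R = 21909/33.4 = 655.95 A.
P_out = V_s I_s = 21909 × 655.95 = 1.4371×10^7 W.
P_in = P_out/η = 1.4371×10^7/0.848 = 1.6947×10^7 W.
I_p = P_in/V_p = 1.6947×10^7/132000 = 128 A.

I_p ≈ 128 A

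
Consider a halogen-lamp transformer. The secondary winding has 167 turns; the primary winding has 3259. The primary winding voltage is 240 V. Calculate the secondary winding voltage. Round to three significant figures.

V_s ≈ 12.3 V

V_s/V_p = N_s/N_p, so V_s = 240 × 167/3259 = 12.3 V.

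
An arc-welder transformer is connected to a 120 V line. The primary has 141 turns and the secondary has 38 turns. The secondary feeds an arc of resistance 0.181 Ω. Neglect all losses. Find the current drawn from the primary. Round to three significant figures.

V_s = V_p × N_s/N_p = 120 × 38/141 = 32.340 V.
I_s = V_s/R = 32.340/0.181 = 178.68 A.
For an ideal transformer I_p N_p = I_s N_s, so I_p = 178.68 × 38/141 = 48.2 A.

I_p ≈ 48.2 A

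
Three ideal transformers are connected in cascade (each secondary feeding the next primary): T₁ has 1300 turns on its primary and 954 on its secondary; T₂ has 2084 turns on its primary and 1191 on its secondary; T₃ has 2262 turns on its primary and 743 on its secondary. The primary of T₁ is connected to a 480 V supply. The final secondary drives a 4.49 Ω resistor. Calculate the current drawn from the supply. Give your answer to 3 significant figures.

I_supply ≈ 2.03 A

After T₁: V = 480.00 × 954/1300 = 352.25 V.
After T₂: V = 352.25 × 1191/2084 = 201.31 V.
After T₃: V = 201.31 × 743/2262 = 66.124 V.
I_load = 66.124/4.49 = 14.727 A, so P_out = 66.124 × 14.727 = 973.79 W.
All ideal ⇒ P_in = P_out, so I_supply = 973.79/480 = 2.03 A.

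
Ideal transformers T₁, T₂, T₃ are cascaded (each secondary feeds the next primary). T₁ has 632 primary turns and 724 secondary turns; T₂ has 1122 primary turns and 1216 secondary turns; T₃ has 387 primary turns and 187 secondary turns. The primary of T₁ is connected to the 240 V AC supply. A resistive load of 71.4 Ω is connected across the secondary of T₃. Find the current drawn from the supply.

I_supply ≈ 1.21 A

Secondary of T₁: V = 240.00 × 724/632 = 274.94 V.
Secondary of T₂: V = 274.94 × 1216/1122 = 297.97 V.
Secondary of T₃: V = 297.97 × 187/387 = 143.98 V.
I_load = 143.98/71.4 = 2.0165 A, so P_out = 143.98 × 2.0165 = 290.34 W.
All ideal ⇒ P_in = P_out, so I_supply = 290.34/240 = 1.21 A.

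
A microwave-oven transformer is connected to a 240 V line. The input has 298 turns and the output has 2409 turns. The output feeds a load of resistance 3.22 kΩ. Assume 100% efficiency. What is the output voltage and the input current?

V_out ≈ 1940 V, I_in ≈ 4.87 A

V_out = V_in × N_out/N_in = 240 × 2409/298 = 1940.1 V.
I_out = V_out/R = 1940.1/3220 = 0.60253 A.
I_in = I_out × N_out/N_in = 0.60253 × 2409/298 = 4.87 A.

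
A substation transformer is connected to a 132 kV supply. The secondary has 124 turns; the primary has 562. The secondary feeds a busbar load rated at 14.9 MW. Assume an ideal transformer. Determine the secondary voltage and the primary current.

V_s = V_p × N_s/N_p = 132000 × 124/562 = 29125 V.
I_s = P/V_s = 1.49×10^7/29125 = 511.60 A.
I_p = I_s × N_s/N_p = 511.60 × 124/562 = 113 A.

V_s ≈ 29100 V, I_p ≈ 113 A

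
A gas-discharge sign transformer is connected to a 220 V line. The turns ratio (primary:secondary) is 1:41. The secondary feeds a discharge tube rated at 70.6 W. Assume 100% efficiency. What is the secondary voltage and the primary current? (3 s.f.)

V_s ≈ 9020 V, I_p ≈ 0.321 A

V_s = V_p × N_s/N_p = 220 × 41/1 = 9020.0 V.
I_s = P/V_s = 70.6/9020.0 = 0.0078271 A.
I_p = I_s × N_s/N_p = 0.0078271 × 41/1 = 0.321 A.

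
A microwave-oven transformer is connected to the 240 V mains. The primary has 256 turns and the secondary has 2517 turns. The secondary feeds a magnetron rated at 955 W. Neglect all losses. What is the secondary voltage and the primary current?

V_s ≈ 2360 V, I_p ≈ 3.98 A

V_s = V_p × N_s/N_p = 240 × 2517/256 = 2359.7 V.
I_s = P/V_s = 955/2359.7 = 0.40471 A.
I_p = I_s × N_s/N_p = 0.40471 × 2517/256 = 3.98 A.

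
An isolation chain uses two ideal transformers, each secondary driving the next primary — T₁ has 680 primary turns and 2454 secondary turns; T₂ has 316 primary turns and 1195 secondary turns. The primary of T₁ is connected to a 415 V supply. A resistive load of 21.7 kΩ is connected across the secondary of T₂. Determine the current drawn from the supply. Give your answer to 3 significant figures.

Secondary of T₁: V = 415.00 × 2454/680 = 1497.7 V.
Secondary of T₂: V = 1497.7 × 1195/316 = 5663.6 V.
I_load = 5663.6/21700 = 0.26100 A, so P_out = 5663.6 × 0.26100 = 1478.2 W.
All ideal ⇒ P_in = P_out, so I_supply = 1478.2/415 = 3.56 A.

I_supply ≈ 3.56 A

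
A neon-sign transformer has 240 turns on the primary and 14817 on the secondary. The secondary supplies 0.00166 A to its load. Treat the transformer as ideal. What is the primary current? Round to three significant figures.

I_p ≈ 0.102 A

For an ideal transformer I_p/I_s = N_s/N_p, so I_p = 0.00166 × 14817/240 = 0.102 A.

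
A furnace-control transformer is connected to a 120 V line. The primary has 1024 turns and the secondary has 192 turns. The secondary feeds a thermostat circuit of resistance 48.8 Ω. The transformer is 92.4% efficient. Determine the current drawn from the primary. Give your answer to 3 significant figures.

V_s = 120 × 192/1024 = 22.500 V.
I_s = V_s/R = 22.500/48.8 = 0.46107 A.
P_out = V_s I_s = 22.500 × 0.46107 = 10.374 W.
P_in = P_out/η = 10.374/0.924 = 11.227 W.
I_p = P_in/V_p = 11.227/120 = 0.0936 A.

I_p ≈ 0.0936 A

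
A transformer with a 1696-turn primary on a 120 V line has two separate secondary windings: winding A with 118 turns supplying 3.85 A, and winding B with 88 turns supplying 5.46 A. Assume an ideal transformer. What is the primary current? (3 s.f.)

I_p ≈ 0.551 A

V_A = 120 × 118/1696 = 8.3491 V; V_B = 120 × 88/1696 = 6.2264 V.
P_out = V_A I_A + V_B I_B = 8.3491×3.85 + 6.2264×5.46 = 32.144 + 33.996 = 66.140 W.
Ideal ⇒ P_in = P_out, so I_p = P_out/V_p = 66.140/120 = 0.551 A.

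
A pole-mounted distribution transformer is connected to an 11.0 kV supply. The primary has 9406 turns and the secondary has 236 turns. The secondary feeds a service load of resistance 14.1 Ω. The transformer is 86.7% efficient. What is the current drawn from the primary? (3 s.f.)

I_p ≈ 0.566 A

V_s = 11000 × 236/9406 = 275.99 V.
I_s = V_s/R = 275.99/14.1 = 19.574 A.
P_out = V_s I_s = 275.99 × 19.574 = 5402.3 W.
P_in = P_out/η = 5402.3/0.867 = 6231.0 W.
I_p = P_in/V_p = 6231.0/11000 = 0.566 A.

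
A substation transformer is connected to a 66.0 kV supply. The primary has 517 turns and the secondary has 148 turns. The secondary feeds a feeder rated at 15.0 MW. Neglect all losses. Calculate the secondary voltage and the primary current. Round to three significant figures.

V_s = V_p × N_s/N_p = 66000 × 148/517 = 18894 V.
I_s = P/V_s = 1.50×10^7/18894 = 793.92 A.
I_p = I_s × N_s/N_p = 793.92 × 148/517 = 227 A.

V_s ≈ 18900 V, I_p ≈ 227 A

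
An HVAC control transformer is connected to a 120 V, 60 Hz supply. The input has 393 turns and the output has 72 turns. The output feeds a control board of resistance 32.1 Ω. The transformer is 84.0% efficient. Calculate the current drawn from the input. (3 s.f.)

I_in ≈ 0.149 A

V_out = 120 × 72/393 = 21.985 V.
I_out = V_out/R = 21.985/32.1 = 0.68488 A.
P_out = V_out I_out = 21.985 × 0.68488 = 15.057 W.
P_in = P_out/η = 15.057/0.840 = 17.925 W.
I_in = P_in/V_in = 17.925/120 = 0.149 A.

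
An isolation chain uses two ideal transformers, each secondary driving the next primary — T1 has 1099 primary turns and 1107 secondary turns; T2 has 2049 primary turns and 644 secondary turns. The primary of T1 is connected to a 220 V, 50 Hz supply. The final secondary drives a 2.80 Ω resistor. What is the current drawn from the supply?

Secondary of T1: V = 220.00 × 1107/1099 = 221.60 V.
Secondary of T2: V = 221.60 × 644/2049 = 69.649 V.
I_load = 69.649/2.80 = 24.875 A, so P_out = 69.649 × 24.875 = 1732.5 W.
All ideal ⇒ P_in = P_out, so I_supply = 1732.5/220 = 7.88 A.

I_supply ≈ 7.88 A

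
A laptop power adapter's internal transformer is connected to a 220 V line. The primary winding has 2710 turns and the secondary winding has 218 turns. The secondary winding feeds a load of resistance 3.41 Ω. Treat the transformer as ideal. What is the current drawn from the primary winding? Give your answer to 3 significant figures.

I_p ≈ 0.417 A

V_s = V_p × N_s/N_p = 220 × 218/2710 = 17.697 V.
I_s = V_s/R = 17.697/3.41 = 5.1899 A.
For an ideal transformer I_p N_p = I_s N_s, so I_p = 5.1899 × 218/2710 = 0.417 A.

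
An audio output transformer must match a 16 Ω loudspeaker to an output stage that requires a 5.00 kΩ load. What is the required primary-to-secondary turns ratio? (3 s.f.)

Z_p/Z_s = (N_p/N_s)², so N_p/N_s = √(5000/16) = √312 = 17.7.

N_p/N_s ≈ 17.7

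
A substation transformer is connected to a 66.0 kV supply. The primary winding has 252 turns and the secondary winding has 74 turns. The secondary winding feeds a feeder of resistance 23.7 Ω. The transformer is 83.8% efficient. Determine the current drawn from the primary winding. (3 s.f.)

V_s = 66000 × 74/252 = 19381 V.
I_s = V_s/R = 19381/23.7 = 817.76 A.
P_out = V_s I_s = 19381 × 817.76 = 1.5849×10^7 W.
P_in = P_out/η = 1.5849×10^7/0.838 = 1.8913×10^7 W.
I_p = P_in/V_p = 1.8913×10^7/66000 = 287 A.

I_p ≈ 287 A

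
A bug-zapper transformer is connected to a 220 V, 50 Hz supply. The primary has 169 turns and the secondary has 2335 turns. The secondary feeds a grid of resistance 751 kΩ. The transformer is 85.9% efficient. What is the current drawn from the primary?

I_p ≈ 0.0651 A

V_s = 220 × 2335/169 = 3039.6 V.
I_s = V_s/R = 3039.6/751000 = 0.0040475 A.
P_out = V_s I_s = 3039.6 × 0.0040475 = 12.303 W.
P_in = P_out/η = 12.303/0.859 = 14.322 W.
I_p = P_in/V_p = 14.322/220 = 0.0651 A.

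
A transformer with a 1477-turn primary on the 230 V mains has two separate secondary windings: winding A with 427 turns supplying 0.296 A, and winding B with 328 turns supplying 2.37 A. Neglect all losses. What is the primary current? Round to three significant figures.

I_p ≈ 0.612 A

V_A = 230 × 427/1477 = 66.493 V; V_B = 230 × 328/1477 = 51.077 V.
P_out = V_A I_A + V_B I_B = 66.493×0.296 + 51.077×2.37 = 19.682 + 121.05 = 140.73 W.
Ideal ⇒ P_in = P_out, so I_p = P_out/V_p = 140.73/230 = 0.612 A.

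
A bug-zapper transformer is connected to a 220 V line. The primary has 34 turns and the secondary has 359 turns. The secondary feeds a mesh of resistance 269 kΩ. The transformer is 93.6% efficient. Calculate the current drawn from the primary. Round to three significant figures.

V_s = 220 × 359/34 = 2322.9 V.
I_s = V_s/R = 2322.9/269000 = 0.0086355 A.
P_out = V_s I_s = 2322.9 × 0.0086355 = 20.060 W.
P_in = P_out/η = 20.060/0.936 = 21.431 W.
I_p = P_in/V_p = 21.431/220 = 0.0974 A.

I_p ≈ 0.0974 A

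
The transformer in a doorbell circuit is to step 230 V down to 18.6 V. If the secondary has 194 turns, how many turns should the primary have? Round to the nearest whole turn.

N_p/N_s = V_p/V_s, so N_p = 194 × 230/18.6 = 2398.9 ≈ 2399 turns.

N_p = 2399 turns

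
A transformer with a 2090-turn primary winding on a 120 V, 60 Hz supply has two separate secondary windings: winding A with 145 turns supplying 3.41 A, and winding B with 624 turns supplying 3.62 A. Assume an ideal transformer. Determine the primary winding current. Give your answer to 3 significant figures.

I_p ≈ 1.32 A

V_A = 120 × 145/2090 = 8.3254 V; V_B = 120 × 624/2090 = 35.828 V.
P_out = V_A I_A + V_B I_B = 8.3254×3.41 + 35.828×3.62 = 28.389 + 129.70 = 158.09 W.
Ideal ⇒ P_in = P_out, so I_p = P_out/V_p = 158.09/120 = 1.32 A.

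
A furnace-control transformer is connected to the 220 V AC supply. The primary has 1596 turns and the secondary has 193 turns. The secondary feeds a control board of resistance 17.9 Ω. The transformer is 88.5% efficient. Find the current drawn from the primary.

V_s = 220 × 193/1596 = 26.604 V.
I_s = V_s/R = 26.604/17.9 = 1.4863 A.
P_out = V_s I_s = 26.604 × 1.4863 = 39.540 W.
P_in = P_out/η = 39.540/0.885 = 44.678 W.
I_p = P_in/V_p = 44.678/220 = 0.203 A.

I_p ≈ 0.203 A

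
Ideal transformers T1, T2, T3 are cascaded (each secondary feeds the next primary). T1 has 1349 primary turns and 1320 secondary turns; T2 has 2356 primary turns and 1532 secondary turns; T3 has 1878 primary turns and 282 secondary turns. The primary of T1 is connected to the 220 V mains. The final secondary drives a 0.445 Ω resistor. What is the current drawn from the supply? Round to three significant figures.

Secondary of T1: V = 220.00 × 1320/1349 = 215.27 V.
Secondary of T2: V = 215.27 × 1532/2356 = 139.98 V.
Secondary of T3: V = 139.98 × 282/1878 = 21.019 V.
I_load = 21.019/0.445 = 47.235 A, so P_out = 21.019 × 47.235 = 992.85 W.
All ideal ⇒ P_in = P_out, so I_supply = 992.85/220 = 4.51 A.

I_supply ≈ 4.51 A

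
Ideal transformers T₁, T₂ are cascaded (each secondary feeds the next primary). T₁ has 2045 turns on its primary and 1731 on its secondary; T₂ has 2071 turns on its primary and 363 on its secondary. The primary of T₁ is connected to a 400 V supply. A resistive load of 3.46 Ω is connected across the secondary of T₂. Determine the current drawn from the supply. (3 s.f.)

After T₁: V = 400.00 × 1731/2045 = 338.58 V.
After T₂: V = 338.58 × 363/2071 = 59.346 V.
I_load = 59.346/3.46 = 17.152 A, so P_out = 59.346 × 17.152 = 1017.9 W.
All ideal ⇒ P_in = P_out, so I_supply = 1017.9/400 = 2.54 A.

I_supply ≈ 2.54 A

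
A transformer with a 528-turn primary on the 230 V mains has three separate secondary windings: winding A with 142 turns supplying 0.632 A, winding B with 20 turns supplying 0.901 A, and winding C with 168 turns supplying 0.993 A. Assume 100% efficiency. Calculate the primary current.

I_p ≈ 0.520 A

V_A = 230 × 142/528 = 61.856 V; V_B = 230 × 20/528 = 8.7121 V; V_C = 230 × 168/528 = 73.182 V.
P_out = V_A I_A + V_B I_B + V_C I_C = 61.856×0.632 + 8.7121×0.901 + 73.182×0.993 = 39.093 + 7.8496 + 72.670 = 119.61 W.
Ideal ⇒ P_in = P_out, so I_p = P_out/V_p = 119.61/230 = 0.520 A.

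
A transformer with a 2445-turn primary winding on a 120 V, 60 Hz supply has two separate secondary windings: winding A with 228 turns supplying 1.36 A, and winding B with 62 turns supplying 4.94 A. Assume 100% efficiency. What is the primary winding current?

V_A = 120 × 228/2445 = 11.190 V; V_B = 120 × 62/2445 = 3.0429 V.
P_out = V_A I_A + V_B I_B = 11.190×1.36 + 3.0429×4.94 = 15.219 + 15.032 = 30.251 W.
Ideal ⇒ P_in = P_out, so I_p = P_out/V_p = 30.251/120 = 0.252 A.

I_p ≈ 0.252 A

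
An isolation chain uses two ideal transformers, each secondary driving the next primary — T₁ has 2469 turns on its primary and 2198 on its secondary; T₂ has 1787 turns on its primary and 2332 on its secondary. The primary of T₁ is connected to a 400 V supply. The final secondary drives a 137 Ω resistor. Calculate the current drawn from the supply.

Secondary of T₁: V = 400.00 × 2198/2469 = 356.10 V.
Secondary of T₂: V = 356.10 × 2332/1787 = 464.70 V.
I_load = 464.70/137 = 3.3920 A, so P_out = 464.70 × 3.3920 = 1576.2 W.
All ideal ⇒ P_in = P_out, so I_supply = 1576.2/400 = 3.94 A.

I_supply ≈ 3.94 A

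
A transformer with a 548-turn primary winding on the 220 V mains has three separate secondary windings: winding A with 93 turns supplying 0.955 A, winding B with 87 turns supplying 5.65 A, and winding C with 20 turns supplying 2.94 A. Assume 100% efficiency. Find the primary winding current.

I_p ≈ 1.17 A

V_A = 220 × 93/548 = 37.336 V; V_B = 220 × 87/548 = 34.927 V; V_C = 220 × 20/548 = 8.0292 V.
P_out = V_A I_A + V_B I_B + V_C I_C = 37.336×0.955 + 34.927×5.65 + 8.0292×2.94 = 35.656 + 197.34 + 23.606 = 256.60 W.
Ideal ⇒ P_in = P_out, so I_p = P_out/V_p = 256.60/220 = 1.17 A.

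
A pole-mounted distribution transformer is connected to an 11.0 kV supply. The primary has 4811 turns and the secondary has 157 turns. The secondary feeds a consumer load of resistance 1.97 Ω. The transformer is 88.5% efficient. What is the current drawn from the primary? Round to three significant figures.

I_p ≈ 6.72 A

V_s = 11000 × 157/4811 = 358.97 V.
I_s = V_s/R = 358.97/1.97 = 182.22 A.
P_out = V_s I_s = 358.97 × 182.22 = 65411 W.
P_in = P_out/η = 65411/0.885 = 73910 W.
I_p = P_in/V_p = 73910/11000 = 6.72 A.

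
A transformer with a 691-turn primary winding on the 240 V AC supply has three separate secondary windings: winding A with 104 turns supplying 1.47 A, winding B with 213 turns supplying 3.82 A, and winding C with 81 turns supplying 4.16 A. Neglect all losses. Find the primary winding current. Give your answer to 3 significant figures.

V_A = 240 × 104/691 = 36.122 V; V_B = 240 × 213/691 = 73.980 V; V_C = 240 × 81/691 = 28.133 V.
P_out = V_A I_A + V_B I_B + V_C I_C = 36.122×1.47 + 73.980×3.82 + 28.133×4.16 = 53.099 + 282.60 + 117.03 = 452.74 W.
Ideal ⇒ P_in = P_out, so I_p = P_out/V_p = 452.74/240 = 1.89 A.

I_p ≈ 1.89 A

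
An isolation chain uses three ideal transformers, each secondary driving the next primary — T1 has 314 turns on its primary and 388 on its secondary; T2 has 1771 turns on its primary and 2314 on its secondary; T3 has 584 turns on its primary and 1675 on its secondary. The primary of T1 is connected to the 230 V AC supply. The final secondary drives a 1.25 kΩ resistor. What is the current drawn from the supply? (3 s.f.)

I_supply ≈ 3.95 A

After T1: V = 230.00 × 388/314 = 284.20 V.
After T2: V = 284.20 × 2314/1771 = 371.34 V.
After T3: V = 371.34 × 1675/584 = 1065.1 V.
I_load = 1065.1/1250 = 0.85205 A, so P_out = 1065.1 × 0.85205 = 907.49 W.
All ideal ⇒ P_in = P_out, so I_supply = 907.49/230 = 3.95 A.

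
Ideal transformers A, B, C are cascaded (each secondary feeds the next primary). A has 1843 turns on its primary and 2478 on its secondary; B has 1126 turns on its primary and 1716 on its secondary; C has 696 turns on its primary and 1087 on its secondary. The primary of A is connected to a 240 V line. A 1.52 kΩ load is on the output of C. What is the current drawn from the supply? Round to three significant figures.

Secondary of A: V = 240.00 × 2478/1843 = 322.69 V.
Secondary of B: V = 322.69 × 1716/1126 = 491.77 V.
Secondary of C: V = 491.77 × 1087/696 = 768.04 V.
I_load = 768.04/1520 = 0.50529 A, so P_out = 768.04 × 0.50529 = 388.09 W.
All ideal ⇒ P_in = P_out, so I_supply = 388.09/240 = 1.62 A.

I_supply ≈ 1.62 A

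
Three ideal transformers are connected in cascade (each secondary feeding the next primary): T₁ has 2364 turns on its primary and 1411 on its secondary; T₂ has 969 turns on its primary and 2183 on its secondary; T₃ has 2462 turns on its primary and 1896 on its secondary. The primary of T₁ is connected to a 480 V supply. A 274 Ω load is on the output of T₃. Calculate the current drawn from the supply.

I_supply ≈ 1.88 A

Secondary of T₁: V = 480.00 × 1411/2364 = 286.50 V.
Secondary of T₂: V = 286.50 × 2183/969 = 645.43 V.
Secondary of T₃: V = 645.43 × 1896/2462 = 497.05 V.
I_load = 497.05/274 = 1.8141 A, so P_out = 497.05 × 1.8141 = 901.68 W.
All ideal ⇒ P_in = P_out, so I_supply = 901.68/480 = 1.88 A.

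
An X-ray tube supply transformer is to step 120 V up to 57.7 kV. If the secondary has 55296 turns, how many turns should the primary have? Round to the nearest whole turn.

N_p = 115 turns

N_p/N_s = V_p/V_s, so N_p = 55296 × 120/57700 = 115.0 ≈ 115 turns.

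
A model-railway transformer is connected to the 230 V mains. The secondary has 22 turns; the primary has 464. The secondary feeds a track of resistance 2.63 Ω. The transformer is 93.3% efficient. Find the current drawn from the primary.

I_p ≈ 0.211 A

V_s = 230 × 22/464 = 10.905 V.
I_s = V_s/R = 10.905/2.63 = 4.1465 A.
P_out = V_s I_s = 10.905 × 4.1465 = 45.218 W.
P_in = P_out/η = 45.218/0.933 = 48.465 W.
I_p = P_in/V_p = 48.465/230 = 0.211 A.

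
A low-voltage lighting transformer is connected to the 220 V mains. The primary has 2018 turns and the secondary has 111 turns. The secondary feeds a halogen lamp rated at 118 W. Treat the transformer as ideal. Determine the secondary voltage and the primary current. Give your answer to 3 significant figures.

V_s = V_p × N_s/N_p = 220 × 111/2018 = 12.101 V.
I_s = P/V_s = 118/12.101 = 9.7512 A.
I_p = I_s × N_s/N_p = 9.7512 × 111/2018 = 0.536 A.

V_s ≈ 12.1 V, I_p ≈ 0.536 A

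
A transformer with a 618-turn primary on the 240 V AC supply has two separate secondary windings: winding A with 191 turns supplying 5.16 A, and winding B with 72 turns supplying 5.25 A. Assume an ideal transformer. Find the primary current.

I_p ≈ 2.21 A

V_A = 240 × 191/618 = 74.175 V; V_B = 240 × 72/618 = 27.961 V.
P_out = V_A I_A + V_B I_B = 74.175×5.16 + 27.961×5.25 = 382.74 + 146.80 = 529.54 W.
Ideal ⇒ P_in = P_out, so I_p = P_out/V_p = 529.54/240 = 2.21 A.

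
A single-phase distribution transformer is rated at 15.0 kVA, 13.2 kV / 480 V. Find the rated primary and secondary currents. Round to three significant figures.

I_p = S/V_p = 15000/13200 = 1.14 A.
I_s = S/V_s = 15000/480 = 31.2 A.

I_p ≈ 1.14 A, I_s ≈ 31.2 A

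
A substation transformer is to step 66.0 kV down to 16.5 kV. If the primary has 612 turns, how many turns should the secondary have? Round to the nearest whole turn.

N_s = 153 turns

N_s/N_p = V_s/V_p, so N_s = 612 × 16500/66000 = 153.0 ≈ 153 turns.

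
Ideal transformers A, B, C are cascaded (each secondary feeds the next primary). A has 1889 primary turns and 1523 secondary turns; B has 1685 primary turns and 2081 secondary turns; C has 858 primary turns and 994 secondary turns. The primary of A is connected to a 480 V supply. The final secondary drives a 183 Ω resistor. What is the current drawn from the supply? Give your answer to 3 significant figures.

I_supply ≈ 3.49 A

Secondary of A: V = 480.00 × 1523/1889 = 387.00 V.
Secondary of B: V = 387.00 × 2081/1685 = 477.95 V.
Secondary of C: V = 477.95 × 994/858 = 553.71 V.
I_load = 553.71/183 = 3.0257 A, so P_out = 553.71 × 3.0257 = 1675.4 W.
All ideal ⇒ P_in = P_out, so I_supply = 1675.4/480 = 3.49 A.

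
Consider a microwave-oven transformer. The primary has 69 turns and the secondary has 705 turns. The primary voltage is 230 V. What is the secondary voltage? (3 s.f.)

V_s/V_p = N_s/N_p, so V_s = 230 × 705/69 = 2350 V.

V_s ≈ 2350 V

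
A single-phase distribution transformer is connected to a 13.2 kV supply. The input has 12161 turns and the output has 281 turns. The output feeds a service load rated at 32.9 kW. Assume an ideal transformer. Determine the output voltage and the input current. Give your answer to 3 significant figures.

V_out ≈ 305 V, I_in ≈ 2.49 A

V_out = V_in × N_out/N_in = 13200 × 281/12161 = 305.01 V.
I_out = P/V_out = 32900/305.01 = 107.87 A.
I_in = I_out × N_out/N_in = 107.87 × 281/12161 = 2.49 A.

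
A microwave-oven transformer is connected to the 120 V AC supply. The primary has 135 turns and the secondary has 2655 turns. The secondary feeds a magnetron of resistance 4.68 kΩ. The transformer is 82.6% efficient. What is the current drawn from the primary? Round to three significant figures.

V_s = 120 × 2655/135 = 2360.0 V.
I_s = V_s/R = 2360.0/4680 = 0.50427 A.
P_out = V_s I_s = 2360.0 × 0.50427 = 1190.1 W.
P_in = P_out/η = 1190.1/0.826 = 1440.8 W.
I_p = P_in/V_p = 1440.8/120 = 12.0 A.

I_p ≈ 12.0 A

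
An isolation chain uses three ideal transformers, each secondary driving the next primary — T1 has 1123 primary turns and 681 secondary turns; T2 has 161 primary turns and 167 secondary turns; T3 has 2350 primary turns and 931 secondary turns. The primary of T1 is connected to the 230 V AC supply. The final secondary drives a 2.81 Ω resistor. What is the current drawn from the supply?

I_supply ≈ 5.08 A

After T1: V = 230.00 × 681/1123 = 139.47 V.
After T2: V = 139.47 × 167/161 = 144.67 V.
After T3: V = 144.67 × 931/2350 = 57.315 V.
I_load = 57.315/2.81 = 20.397 A, so P_out = 57.315 × 20.397 = 1169.0 W.
All ideal ⇒ P_in = P_out, so I_supply = 1169.0/230 = 5.08 A.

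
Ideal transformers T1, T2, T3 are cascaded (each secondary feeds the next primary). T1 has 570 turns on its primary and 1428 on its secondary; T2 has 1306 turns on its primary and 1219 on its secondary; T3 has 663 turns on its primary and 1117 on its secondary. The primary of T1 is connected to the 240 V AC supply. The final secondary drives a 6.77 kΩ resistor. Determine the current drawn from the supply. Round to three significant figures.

After T1: V = 240.00 × 1428/570 = 601.26 V.
After T2: V = 601.26 × 1219/1306 = 561.21 V.
After T3: V = 561.21 × 1117/663 = 945.51 V.
I_load = 945.51/6770 = 0.13966 A, so P_out = 945.51 × 0.13966 = 132.05 W.
All ideal ⇒ P_in = P_out, so I_supply = 132.05/240 = 0.550 A.

I_supply ≈ 0.550 A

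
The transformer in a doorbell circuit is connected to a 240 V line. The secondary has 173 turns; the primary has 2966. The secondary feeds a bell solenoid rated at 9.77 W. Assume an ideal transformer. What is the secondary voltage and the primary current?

V_s = V_p × N_s/N_p = 240 × 173/2966 = 13.999 V.
I_s = P/V_s = 9.77/13.999 = 0.69792 A.
I_p = I_s × N_s/N_p = 0.69792 × 173/2966 = 0.0407 A.

V_s ≈ 14.0 V, I_p ≈ 0.0407 A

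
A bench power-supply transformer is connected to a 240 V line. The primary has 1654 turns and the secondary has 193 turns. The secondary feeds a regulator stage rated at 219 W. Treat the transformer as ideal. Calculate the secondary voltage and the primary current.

V_s = V_p × N_s/N_p = 240 × 193/1654 = 28.005 V.
I_s = P/V_s = 219/28.005 = 7.8201 A.
I_p = I_s × N_s/N_p = 7.8201 × 193/1654 = 0.912 A.

V_s ≈ 28.0 V, I_p ≈ 0.912 A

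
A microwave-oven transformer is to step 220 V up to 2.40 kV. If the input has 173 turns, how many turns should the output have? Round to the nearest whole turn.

N_out/N_in = V_out/V_in, so N_out = 173 × 2400/220 = 1887.3 ≈ 1887 turns.

N_out = 1887 turns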